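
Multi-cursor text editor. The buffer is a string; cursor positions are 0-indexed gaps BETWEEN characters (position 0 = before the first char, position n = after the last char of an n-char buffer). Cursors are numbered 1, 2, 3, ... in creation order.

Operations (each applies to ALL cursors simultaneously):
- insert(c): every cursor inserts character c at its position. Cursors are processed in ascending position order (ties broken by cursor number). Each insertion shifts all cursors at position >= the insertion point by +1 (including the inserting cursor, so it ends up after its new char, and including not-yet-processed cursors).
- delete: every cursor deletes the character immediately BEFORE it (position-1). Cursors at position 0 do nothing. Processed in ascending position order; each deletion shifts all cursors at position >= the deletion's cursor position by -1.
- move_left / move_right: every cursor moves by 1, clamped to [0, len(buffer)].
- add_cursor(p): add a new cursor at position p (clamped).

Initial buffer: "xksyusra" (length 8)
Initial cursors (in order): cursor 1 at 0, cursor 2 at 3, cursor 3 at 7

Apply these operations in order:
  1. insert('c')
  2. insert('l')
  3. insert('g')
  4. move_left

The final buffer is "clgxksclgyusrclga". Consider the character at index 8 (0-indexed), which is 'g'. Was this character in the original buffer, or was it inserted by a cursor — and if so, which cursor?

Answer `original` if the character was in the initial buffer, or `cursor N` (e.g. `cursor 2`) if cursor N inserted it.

Answer: cursor 2

Derivation:
After op 1 (insert('c')): buffer="cxkscyusrca" (len 11), cursors c1@1 c2@5 c3@10, authorship 1...2....3.
After op 2 (insert('l')): buffer="clxksclyusrcla" (len 14), cursors c1@2 c2@7 c3@13, authorship 11...22....33.
After op 3 (insert('g')): buffer="clgxksclgyusrclga" (len 17), cursors c1@3 c2@9 c3@16, authorship 111...222....333.
After op 4 (move_left): buffer="clgxksclgyusrclga" (len 17), cursors c1@2 c2@8 c3@15, authorship 111...222....333.
Authorship (.=original, N=cursor N): 1 1 1 . . . 2 2 2 . . . . 3 3 3 .
Index 8: author = 2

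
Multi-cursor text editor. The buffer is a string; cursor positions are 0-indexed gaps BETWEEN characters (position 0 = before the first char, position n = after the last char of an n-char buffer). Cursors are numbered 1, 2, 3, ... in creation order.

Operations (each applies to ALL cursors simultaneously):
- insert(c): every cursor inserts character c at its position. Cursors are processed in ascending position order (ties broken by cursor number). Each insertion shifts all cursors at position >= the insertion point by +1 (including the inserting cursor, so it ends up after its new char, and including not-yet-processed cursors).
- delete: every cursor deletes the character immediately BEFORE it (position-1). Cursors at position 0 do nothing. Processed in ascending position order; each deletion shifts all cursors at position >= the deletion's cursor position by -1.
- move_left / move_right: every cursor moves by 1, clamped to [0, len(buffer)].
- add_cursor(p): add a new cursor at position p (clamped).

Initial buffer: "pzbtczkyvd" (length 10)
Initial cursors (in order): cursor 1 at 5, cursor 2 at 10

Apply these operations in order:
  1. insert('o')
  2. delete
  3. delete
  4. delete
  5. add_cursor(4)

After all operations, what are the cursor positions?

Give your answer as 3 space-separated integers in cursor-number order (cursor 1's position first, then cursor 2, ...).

Answer: 3 6 4

Derivation:
After op 1 (insert('o')): buffer="pzbtcozkyvdo" (len 12), cursors c1@6 c2@12, authorship .....1.....2
After op 2 (delete): buffer="pzbtczkyvd" (len 10), cursors c1@5 c2@10, authorship ..........
After op 3 (delete): buffer="pzbtzkyv" (len 8), cursors c1@4 c2@8, authorship ........
After op 4 (delete): buffer="pzbzky" (len 6), cursors c1@3 c2@6, authorship ......
After op 5 (add_cursor(4)): buffer="pzbzky" (len 6), cursors c1@3 c3@4 c2@6, authorship ......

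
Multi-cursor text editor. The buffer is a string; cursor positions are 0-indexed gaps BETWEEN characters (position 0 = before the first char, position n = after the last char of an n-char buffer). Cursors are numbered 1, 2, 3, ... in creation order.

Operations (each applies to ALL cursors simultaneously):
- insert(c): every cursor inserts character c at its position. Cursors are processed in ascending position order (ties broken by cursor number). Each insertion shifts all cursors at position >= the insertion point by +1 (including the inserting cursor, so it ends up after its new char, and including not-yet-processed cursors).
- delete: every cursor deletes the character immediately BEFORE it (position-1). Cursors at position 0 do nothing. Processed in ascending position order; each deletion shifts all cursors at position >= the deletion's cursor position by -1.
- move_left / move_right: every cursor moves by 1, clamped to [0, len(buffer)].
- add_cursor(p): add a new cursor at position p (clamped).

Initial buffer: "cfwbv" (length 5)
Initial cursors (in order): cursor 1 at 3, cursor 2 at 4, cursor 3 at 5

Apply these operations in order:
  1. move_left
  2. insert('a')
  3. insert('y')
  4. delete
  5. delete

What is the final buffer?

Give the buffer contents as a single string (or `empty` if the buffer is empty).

After op 1 (move_left): buffer="cfwbv" (len 5), cursors c1@2 c2@3 c3@4, authorship .....
After op 2 (insert('a')): buffer="cfawabav" (len 8), cursors c1@3 c2@5 c3@7, authorship ..1.2.3.
After op 3 (insert('y')): buffer="cfaywaybayv" (len 11), cursors c1@4 c2@7 c3@10, authorship ..11.22.33.
After op 4 (delete): buffer="cfawabav" (len 8), cursors c1@3 c2@5 c3@7, authorship ..1.2.3.
After op 5 (delete): buffer="cfwbv" (len 5), cursors c1@2 c2@3 c3@4, authorship .....

Answer: cfwbv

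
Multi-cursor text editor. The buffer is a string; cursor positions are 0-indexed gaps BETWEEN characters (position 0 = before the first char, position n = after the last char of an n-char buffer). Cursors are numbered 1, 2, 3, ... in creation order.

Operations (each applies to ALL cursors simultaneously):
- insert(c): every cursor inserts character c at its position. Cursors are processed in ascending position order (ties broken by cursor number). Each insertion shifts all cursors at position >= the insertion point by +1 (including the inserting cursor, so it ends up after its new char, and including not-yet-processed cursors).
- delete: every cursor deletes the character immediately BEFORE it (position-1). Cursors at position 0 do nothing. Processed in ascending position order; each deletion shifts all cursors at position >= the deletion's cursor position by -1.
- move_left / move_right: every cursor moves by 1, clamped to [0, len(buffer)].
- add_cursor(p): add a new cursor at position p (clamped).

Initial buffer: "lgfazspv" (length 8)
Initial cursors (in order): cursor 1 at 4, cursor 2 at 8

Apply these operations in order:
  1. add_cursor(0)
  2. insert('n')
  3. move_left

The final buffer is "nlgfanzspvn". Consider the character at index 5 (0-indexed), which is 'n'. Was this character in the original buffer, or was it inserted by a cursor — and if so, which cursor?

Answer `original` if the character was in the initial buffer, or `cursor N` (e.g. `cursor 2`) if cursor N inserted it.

Answer: cursor 1

Derivation:
After op 1 (add_cursor(0)): buffer="lgfazspv" (len 8), cursors c3@0 c1@4 c2@8, authorship ........
After op 2 (insert('n')): buffer="nlgfanzspvn" (len 11), cursors c3@1 c1@6 c2@11, authorship 3....1....2
After op 3 (move_left): buffer="nlgfanzspvn" (len 11), cursors c3@0 c1@5 c2@10, authorship 3....1....2
Authorship (.=original, N=cursor N): 3 . . . . 1 . . . . 2
Index 5: author = 1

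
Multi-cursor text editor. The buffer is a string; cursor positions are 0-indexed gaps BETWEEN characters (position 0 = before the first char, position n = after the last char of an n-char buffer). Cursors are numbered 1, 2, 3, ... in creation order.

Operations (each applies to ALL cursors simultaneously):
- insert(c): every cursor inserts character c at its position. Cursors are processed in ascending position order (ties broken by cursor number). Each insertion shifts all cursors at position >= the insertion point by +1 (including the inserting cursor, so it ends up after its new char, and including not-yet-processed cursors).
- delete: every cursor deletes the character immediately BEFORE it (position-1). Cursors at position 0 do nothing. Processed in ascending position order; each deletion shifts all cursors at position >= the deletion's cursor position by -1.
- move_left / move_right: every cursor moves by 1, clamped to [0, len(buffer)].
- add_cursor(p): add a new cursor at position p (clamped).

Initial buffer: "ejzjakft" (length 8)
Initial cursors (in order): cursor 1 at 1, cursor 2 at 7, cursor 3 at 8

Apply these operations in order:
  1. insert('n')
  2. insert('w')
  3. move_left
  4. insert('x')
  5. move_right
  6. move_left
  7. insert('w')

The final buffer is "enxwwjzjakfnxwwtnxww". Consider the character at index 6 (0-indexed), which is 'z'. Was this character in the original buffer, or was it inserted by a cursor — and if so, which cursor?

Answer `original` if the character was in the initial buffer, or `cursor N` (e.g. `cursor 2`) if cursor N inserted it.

Answer: original

Derivation:
After op 1 (insert('n')): buffer="enjzjakfntn" (len 11), cursors c1@2 c2@9 c3@11, authorship .1......2.3
After op 2 (insert('w')): buffer="enwjzjakfnwtnw" (len 14), cursors c1@3 c2@11 c3@14, authorship .11......22.33
After op 3 (move_left): buffer="enwjzjakfnwtnw" (len 14), cursors c1@2 c2@10 c3@13, authorship .11......22.33
After op 4 (insert('x')): buffer="enxwjzjakfnxwtnxw" (len 17), cursors c1@3 c2@12 c3@16, authorship .111......222.333
After op 5 (move_right): buffer="enxwjzjakfnxwtnxw" (len 17), cursors c1@4 c2@13 c3@17, authorship .111......222.333
After op 6 (move_left): buffer="enxwjzjakfnxwtnxw" (len 17), cursors c1@3 c2@12 c3@16, authorship .111......222.333
After op 7 (insert('w')): buffer="enxwwjzjakfnxwwtnxww" (len 20), cursors c1@4 c2@14 c3@19, authorship .1111......2222.3333
Authorship (.=original, N=cursor N): . 1 1 1 1 . . . . . . 2 2 2 2 . 3 3 3 3
Index 6: author = original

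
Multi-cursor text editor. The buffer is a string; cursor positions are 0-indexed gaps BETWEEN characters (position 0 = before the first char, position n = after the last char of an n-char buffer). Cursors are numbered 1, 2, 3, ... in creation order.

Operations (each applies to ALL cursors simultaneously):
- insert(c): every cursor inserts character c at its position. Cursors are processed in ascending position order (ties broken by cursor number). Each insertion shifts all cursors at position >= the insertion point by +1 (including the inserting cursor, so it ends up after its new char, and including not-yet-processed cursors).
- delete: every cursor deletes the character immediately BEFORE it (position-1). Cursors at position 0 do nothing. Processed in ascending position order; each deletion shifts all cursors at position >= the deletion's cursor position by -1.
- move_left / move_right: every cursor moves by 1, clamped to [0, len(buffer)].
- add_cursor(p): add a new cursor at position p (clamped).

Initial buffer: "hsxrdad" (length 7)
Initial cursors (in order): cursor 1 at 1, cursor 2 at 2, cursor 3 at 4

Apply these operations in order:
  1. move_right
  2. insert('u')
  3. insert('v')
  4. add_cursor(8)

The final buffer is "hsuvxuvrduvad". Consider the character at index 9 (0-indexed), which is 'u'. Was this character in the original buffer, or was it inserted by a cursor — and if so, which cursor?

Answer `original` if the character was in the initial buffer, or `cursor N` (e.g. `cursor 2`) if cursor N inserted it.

Answer: cursor 3

Derivation:
After op 1 (move_right): buffer="hsxrdad" (len 7), cursors c1@2 c2@3 c3@5, authorship .......
After op 2 (insert('u')): buffer="hsuxurduad" (len 10), cursors c1@3 c2@5 c3@8, authorship ..1.2..3..
After op 3 (insert('v')): buffer="hsuvxuvrduvad" (len 13), cursors c1@4 c2@7 c3@11, authorship ..11.22..33..
After op 4 (add_cursor(8)): buffer="hsuvxuvrduvad" (len 13), cursors c1@4 c2@7 c4@8 c3@11, authorship ..11.22..33..
Authorship (.=original, N=cursor N): . . 1 1 . 2 2 . . 3 3 . .
Index 9: author = 3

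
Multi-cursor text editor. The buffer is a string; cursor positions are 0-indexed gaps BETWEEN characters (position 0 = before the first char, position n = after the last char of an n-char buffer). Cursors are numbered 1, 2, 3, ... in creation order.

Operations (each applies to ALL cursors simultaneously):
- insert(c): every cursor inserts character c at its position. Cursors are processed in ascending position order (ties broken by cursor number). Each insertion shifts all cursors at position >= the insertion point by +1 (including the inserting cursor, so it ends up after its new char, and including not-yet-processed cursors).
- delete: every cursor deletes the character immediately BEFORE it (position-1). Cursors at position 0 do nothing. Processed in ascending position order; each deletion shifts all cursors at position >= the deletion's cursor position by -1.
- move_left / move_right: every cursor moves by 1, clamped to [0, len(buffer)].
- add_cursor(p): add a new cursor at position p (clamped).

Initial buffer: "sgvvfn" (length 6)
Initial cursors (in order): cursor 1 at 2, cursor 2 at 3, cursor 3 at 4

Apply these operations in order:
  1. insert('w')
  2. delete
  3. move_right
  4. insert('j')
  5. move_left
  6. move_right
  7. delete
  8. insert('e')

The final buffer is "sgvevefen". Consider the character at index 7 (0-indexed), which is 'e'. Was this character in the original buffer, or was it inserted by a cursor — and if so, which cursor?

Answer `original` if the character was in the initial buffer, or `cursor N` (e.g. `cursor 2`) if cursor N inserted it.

Answer: cursor 3

Derivation:
After op 1 (insert('w')): buffer="sgwvwvwfn" (len 9), cursors c1@3 c2@5 c3@7, authorship ..1.2.3..
After op 2 (delete): buffer="sgvvfn" (len 6), cursors c1@2 c2@3 c3@4, authorship ......
After op 3 (move_right): buffer="sgvvfn" (len 6), cursors c1@3 c2@4 c3@5, authorship ......
After op 4 (insert('j')): buffer="sgvjvjfjn" (len 9), cursors c1@4 c2@6 c3@8, authorship ...1.2.3.
After op 5 (move_left): buffer="sgvjvjfjn" (len 9), cursors c1@3 c2@5 c3@7, authorship ...1.2.3.
After op 6 (move_right): buffer="sgvjvjfjn" (len 9), cursors c1@4 c2@6 c3@8, authorship ...1.2.3.
After op 7 (delete): buffer="sgvvfn" (len 6), cursors c1@3 c2@4 c3@5, authorship ......
After op 8 (insert('e')): buffer="sgvevefen" (len 9), cursors c1@4 c2@6 c3@8, authorship ...1.2.3.
Authorship (.=original, N=cursor N): . . . 1 . 2 . 3 .
Index 7: author = 3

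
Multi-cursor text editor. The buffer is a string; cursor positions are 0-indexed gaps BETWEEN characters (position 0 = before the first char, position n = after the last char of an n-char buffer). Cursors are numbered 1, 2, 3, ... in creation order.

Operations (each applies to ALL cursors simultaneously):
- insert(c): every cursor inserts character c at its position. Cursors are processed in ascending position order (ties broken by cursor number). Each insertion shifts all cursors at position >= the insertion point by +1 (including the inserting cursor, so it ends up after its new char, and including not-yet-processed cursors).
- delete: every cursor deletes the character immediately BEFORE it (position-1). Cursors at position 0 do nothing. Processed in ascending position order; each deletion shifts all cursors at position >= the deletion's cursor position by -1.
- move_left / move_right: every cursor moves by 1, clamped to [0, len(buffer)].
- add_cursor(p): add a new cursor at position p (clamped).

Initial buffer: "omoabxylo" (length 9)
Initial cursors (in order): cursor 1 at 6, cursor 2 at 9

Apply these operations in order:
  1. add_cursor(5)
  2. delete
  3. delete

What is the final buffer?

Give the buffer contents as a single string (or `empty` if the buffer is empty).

Answer: omy

Derivation:
After op 1 (add_cursor(5)): buffer="omoabxylo" (len 9), cursors c3@5 c1@6 c2@9, authorship .........
After op 2 (delete): buffer="omoayl" (len 6), cursors c1@4 c3@4 c2@6, authorship ......
After op 3 (delete): buffer="omy" (len 3), cursors c1@2 c3@2 c2@3, authorship ...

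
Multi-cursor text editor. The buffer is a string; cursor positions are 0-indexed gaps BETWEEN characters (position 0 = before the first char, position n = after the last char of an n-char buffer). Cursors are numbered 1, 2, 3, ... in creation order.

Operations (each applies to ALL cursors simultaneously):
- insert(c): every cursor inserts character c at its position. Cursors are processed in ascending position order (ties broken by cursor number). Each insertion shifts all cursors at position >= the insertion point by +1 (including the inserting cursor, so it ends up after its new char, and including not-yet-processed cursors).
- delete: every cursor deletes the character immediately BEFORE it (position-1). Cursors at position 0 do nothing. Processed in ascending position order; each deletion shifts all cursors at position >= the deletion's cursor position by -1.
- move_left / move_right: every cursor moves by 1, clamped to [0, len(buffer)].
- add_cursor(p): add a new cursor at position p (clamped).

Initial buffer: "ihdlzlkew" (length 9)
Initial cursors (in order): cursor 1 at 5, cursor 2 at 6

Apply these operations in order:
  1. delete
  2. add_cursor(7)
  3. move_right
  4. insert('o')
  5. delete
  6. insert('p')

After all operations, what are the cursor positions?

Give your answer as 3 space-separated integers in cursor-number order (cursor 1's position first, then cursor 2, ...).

After op 1 (delete): buffer="ihdlkew" (len 7), cursors c1@4 c2@4, authorship .......
After op 2 (add_cursor(7)): buffer="ihdlkew" (len 7), cursors c1@4 c2@4 c3@7, authorship .......
After op 3 (move_right): buffer="ihdlkew" (len 7), cursors c1@5 c2@5 c3@7, authorship .......
After op 4 (insert('o')): buffer="ihdlkooewo" (len 10), cursors c1@7 c2@7 c3@10, authorship .....12..3
After op 5 (delete): buffer="ihdlkew" (len 7), cursors c1@5 c2@5 c3@7, authorship .......
After op 6 (insert('p')): buffer="ihdlkppewp" (len 10), cursors c1@7 c2@7 c3@10, authorship .....12..3

Answer: 7 7 10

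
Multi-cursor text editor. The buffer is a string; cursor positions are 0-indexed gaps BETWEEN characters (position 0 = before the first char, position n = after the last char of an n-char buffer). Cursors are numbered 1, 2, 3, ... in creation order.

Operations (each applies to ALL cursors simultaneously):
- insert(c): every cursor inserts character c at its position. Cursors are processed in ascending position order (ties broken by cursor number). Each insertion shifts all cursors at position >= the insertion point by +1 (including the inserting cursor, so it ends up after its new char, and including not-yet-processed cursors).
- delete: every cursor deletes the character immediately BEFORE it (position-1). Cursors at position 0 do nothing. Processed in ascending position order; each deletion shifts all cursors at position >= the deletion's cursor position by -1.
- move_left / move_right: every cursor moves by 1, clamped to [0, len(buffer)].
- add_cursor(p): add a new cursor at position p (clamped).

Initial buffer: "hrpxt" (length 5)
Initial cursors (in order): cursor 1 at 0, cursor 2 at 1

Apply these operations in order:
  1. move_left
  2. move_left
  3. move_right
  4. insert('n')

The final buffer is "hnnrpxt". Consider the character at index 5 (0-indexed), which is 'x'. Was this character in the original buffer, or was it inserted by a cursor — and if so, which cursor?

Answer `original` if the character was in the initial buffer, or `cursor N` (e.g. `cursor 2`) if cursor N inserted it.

After op 1 (move_left): buffer="hrpxt" (len 5), cursors c1@0 c2@0, authorship .....
After op 2 (move_left): buffer="hrpxt" (len 5), cursors c1@0 c2@0, authorship .....
After op 3 (move_right): buffer="hrpxt" (len 5), cursors c1@1 c2@1, authorship .....
After op 4 (insert('n')): buffer="hnnrpxt" (len 7), cursors c1@3 c2@3, authorship .12....
Authorship (.=original, N=cursor N): . 1 2 . . . .
Index 5: author = original

Answer: original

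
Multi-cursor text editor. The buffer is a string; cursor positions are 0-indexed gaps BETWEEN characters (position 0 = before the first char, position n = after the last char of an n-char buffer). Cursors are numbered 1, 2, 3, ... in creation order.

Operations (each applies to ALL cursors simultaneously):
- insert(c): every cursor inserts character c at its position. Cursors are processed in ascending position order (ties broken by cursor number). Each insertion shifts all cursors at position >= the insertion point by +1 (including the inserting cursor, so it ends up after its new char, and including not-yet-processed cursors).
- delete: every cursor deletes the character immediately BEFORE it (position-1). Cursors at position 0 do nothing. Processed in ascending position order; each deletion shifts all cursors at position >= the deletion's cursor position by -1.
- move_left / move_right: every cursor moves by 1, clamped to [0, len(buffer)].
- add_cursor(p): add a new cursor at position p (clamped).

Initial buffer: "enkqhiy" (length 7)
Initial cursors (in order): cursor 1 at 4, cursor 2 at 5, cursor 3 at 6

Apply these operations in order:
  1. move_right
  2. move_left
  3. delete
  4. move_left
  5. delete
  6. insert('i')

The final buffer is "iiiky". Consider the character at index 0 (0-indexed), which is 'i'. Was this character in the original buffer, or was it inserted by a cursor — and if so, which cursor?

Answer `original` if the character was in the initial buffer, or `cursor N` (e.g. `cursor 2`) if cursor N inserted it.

After op 1 (move_right): buffer="enkqhiy" (len 7), cursors c1@5 c2@6 c3@7, authorship .......
After op 2 (move_left): buffer="enkqhiy" (len 7), cursors c1@4 c2@5 c3@6, authorship .......
After op 3 (delete): buffer="enky" (len 4), cursors c1@3 c2@3 c3@3, authorship ....
After op 4 (move_left): buffer="enky" (len 4), cursors c1@2 c2@2 c3@2, authorship ....
After op 5 (delete): buffer="ky" (len 2), cursors c1@0 c2@0 c3@0, authorship ..
After op 6 (insert('i')): buffer="iiiky" (len 5), cursors c1@3 c2@3 c3@3, authorship 123..
Authorship (.=original, N=cursor N): 1 2 3 . .
Index 0: author = 1

Answer: cursor 1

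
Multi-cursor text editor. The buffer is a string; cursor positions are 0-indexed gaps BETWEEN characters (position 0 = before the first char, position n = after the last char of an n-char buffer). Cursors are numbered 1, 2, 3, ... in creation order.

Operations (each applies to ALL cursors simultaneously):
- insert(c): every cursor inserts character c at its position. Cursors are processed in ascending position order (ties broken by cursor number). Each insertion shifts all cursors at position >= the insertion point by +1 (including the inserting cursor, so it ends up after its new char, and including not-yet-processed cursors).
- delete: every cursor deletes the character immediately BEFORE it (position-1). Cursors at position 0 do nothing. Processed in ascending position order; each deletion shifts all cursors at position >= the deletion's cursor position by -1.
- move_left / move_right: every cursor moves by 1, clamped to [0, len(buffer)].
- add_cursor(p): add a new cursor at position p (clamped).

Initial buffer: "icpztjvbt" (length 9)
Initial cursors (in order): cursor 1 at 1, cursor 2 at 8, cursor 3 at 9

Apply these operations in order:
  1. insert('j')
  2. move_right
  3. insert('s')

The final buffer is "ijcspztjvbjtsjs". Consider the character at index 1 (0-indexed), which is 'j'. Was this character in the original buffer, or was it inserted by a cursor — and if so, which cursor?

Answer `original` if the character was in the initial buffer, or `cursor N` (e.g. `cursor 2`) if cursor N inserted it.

After op 1 (insert('j')): buffer="ijcpztjvbjtj" (len 12), cursors c1@2 c2@10 c3@12, authorship .1.......2.3
After op 2 (move_right): buffer="ijcpztjvbjtj" (len 12), cursors c1@3 c2@11 c3@12, authorship .1.......2.3
After op 3 (insert('s')): buffer="ijcspztjvbjtsjs" (len 15), cursors c1@4 c2@13 c3@15, authorship .1.1......2.233
Authorship (.=original, N=cursor N): . 1 . 1 . . . . . . 2 . 2 3 3
Index 1: author = 1

Answer: cursor 1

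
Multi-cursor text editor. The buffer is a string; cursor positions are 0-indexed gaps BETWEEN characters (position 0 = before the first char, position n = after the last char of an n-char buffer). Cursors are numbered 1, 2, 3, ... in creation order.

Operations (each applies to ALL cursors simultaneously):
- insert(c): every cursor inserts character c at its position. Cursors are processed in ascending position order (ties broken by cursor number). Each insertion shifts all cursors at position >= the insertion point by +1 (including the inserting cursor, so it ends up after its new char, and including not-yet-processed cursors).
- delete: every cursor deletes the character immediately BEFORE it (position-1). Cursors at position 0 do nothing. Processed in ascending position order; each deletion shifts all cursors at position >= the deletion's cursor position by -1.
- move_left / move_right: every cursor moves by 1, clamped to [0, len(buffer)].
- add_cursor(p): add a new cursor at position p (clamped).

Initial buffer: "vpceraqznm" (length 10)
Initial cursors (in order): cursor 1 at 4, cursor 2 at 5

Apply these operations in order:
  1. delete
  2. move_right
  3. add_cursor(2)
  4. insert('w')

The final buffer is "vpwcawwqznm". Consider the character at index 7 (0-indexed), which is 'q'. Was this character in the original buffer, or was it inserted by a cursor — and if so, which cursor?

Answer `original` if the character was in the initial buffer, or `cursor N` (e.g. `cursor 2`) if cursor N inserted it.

After op 1 (delete): buffer="vpcaqznm" (len 8), cursors c1@3 c2@3, authorship ........
After op 2 (move_right): buffer="vpcaqznm" (len 8), cursors c1@4 c2@4, authorship ........
After op 3 (add_cursor(2)): buffer="vpcaqznm" (len 8), cursors c3@2 c1@4 c2@4, authorship ........
After op 4 (insert('w')): buffer="vpwcawwqznm" (len 11), cursors c3@3 c1@7 c2@7, authorship ..3..12....
Authorship (.=original, N=cursor N): . . 3 . . 1 2 . . . .
Index 7: author = original

Answer: original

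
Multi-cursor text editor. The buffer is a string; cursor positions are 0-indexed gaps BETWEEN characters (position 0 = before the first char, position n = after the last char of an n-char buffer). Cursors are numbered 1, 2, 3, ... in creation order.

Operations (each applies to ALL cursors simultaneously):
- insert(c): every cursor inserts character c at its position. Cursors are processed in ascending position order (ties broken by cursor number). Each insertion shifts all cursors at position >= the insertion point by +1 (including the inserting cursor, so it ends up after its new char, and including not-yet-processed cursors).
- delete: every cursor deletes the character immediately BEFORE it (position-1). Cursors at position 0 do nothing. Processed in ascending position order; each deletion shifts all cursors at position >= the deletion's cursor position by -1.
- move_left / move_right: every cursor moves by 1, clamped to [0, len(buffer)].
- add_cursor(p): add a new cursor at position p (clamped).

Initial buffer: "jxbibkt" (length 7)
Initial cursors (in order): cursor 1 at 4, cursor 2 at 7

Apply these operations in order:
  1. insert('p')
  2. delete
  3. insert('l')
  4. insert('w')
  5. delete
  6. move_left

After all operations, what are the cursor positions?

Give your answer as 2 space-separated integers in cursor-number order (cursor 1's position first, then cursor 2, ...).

Answer: 4 8

Derivation:
After op 1 (insert('p')): buffer="jxbipbktp" (len 9), cursors c1@5 c2@9, authorship ....1...2
After op 2 (delete): buffer="jxbibkt" (len 7), cursors c1@4 c2@7, authorship .......
After op 3 (insert('l')): buffer="jxbilbktl" (len 9), cursors c1@5 c2@9, authorship ....1...2
After op 4 (insert('w')): buffer="jxbilwbktlw" (len 11), cursors c1@6 c2@11, authorship ....11...22
After op 5 (delete): buffer="jxbilbktl" (len 9), cursors c1@5 c2@9, authorship ....1...2
After op 6 (move_left): buffer="jxbilbktl" (len 9), cursors c1@4 c2@8, authorship ....1...2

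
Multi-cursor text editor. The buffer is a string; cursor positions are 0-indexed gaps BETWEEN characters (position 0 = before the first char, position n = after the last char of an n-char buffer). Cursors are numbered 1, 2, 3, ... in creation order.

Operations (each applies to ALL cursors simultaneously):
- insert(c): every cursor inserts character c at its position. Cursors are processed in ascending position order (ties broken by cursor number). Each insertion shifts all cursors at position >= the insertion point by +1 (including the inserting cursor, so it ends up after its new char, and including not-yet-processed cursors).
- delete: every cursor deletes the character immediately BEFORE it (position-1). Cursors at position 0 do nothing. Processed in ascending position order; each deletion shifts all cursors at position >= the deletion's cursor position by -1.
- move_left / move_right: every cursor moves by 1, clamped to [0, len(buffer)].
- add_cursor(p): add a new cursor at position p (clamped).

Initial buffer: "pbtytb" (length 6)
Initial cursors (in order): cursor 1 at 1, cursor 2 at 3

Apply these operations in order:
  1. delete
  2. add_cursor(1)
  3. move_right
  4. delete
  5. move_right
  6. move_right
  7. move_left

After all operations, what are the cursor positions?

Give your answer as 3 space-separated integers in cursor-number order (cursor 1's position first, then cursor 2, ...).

After op 1 (delete): buffer="bytb" (len 4), cursors c1@0 c2@1, authorship ....
After op 2 (add_cursor(1)): buffer="bytb" (len 4), cursors c1@0 c2@1 c3@1, authorship ....
After op 3 (move_right): buffer="bytb" (len 4), cursors c1@1 c2@2 c3@2, authorship ....
After op 4 (delete): buffer="tb" (len 2), cursors c1@0 c2@0 c3@0, authorship ..
After op 5 (move_right): buffer="tb" (len 2), cursors c1@1 c2@1 c3@1, authorship ..
After op 6 (move_right): buffer="tb" (len 2), cursors c1@2 c2@2 c3@2, authorship ..
After op 7 (move_left): buffer="tb" (len 2), cursors c1@1 c2@1 c3@1, authorship ..

Answer: 1 1 1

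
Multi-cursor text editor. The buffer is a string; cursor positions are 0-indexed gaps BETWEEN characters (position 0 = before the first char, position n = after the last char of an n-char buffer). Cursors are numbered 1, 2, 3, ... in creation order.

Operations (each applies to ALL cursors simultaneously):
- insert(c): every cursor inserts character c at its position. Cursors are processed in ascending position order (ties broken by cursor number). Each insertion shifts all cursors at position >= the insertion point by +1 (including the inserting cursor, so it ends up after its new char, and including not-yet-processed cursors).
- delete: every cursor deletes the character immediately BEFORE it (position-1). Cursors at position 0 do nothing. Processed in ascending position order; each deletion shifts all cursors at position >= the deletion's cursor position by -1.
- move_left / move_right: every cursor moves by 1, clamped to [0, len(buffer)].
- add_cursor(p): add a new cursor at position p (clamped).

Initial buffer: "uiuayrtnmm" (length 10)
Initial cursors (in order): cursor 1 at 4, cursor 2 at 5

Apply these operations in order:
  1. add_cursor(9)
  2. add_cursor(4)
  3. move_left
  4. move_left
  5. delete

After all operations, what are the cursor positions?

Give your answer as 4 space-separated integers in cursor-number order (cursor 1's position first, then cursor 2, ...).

After op 1 (add_cursor(9)): buffer="uiuayrtnmm" (len 10), cursors c1@4 c2@5 c3@9, authorship ..........
After op 2 (add_cursor(4)): buffer="uiuayrtnmm" (len 10), cursors c1@4 c4@4 c2@5 c3@9, authorship ..........
After op 3 (move_left): buffer="uiuayrtnmm" (len 10), cursors c1@3 c4@3 c2@4 c3@8, authorship ..........
After op 4 (move_left): buffer="uiuayrtnmm" (len 10), cursors c1@2 c4@2 c2@3 c3@7, authorship ..........
After op 5 (delete): buffer="ayrnmm" (len 6), cursors c1@0 c2@0 c4@0 c3@3, authorship ......

Answer: 0 0 3 0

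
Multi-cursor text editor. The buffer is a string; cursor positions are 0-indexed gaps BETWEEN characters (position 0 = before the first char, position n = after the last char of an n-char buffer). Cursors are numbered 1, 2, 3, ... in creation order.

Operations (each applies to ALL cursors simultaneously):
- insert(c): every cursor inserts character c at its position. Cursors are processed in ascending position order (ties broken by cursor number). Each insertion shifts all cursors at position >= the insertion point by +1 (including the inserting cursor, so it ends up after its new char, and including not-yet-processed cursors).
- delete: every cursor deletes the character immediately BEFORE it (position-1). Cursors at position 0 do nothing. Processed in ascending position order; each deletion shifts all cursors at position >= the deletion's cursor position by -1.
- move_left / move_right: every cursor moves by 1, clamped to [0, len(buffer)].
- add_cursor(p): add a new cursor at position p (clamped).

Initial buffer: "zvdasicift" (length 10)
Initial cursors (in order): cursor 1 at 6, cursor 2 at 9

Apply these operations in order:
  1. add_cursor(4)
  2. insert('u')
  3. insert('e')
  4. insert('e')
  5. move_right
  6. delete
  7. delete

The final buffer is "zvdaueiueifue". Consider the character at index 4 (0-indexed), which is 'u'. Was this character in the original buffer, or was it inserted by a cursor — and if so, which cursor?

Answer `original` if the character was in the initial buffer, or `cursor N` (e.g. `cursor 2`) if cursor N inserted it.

Answer: cursor 3

Derivation:
After op 1 (add_cursor(4)): buffer="zvdasicift" (len 10), cursors c3@4 c1@6 c2@9, authorship ..........
After op 2 (insert('u')): buffer="zvdausiucifut" (len 13), cursors c3@5 c1@8 c2@12, authorship ....3..1...2.
After op 3 (insert('e')): buffer="zvdauesiuecifuet" (len 16), cursors c3@6 c1@10 c2@15, authorship ....33..11...22.
After op 4 (insert('e')): buffer="zvdaueesiueecifueet" (len 19), cursors c3@7 c1@12 c2@18, authorship ....333..111...222.
After op 5 (move_right): buffer="zvdaueesiueecifueet" (len 19), cursors c3@8 c1@13 c2@19, authorship ....333..111...222.
After op 6 (delete): buffer="zvdaueeiueeifuee" (len 16), cursors c3@7 c1@11 c2@16, authorship ....333.111..222
After op 7 (delete): buffer="zvdaueiueifue" (len 13), cursors c3@6 c1@9 c2@13, authorship ....33.11..22
Authorship (.=original, N=cursor N): . . . . 3 3 . 1 1 . . 2 2
Index 4: author = 3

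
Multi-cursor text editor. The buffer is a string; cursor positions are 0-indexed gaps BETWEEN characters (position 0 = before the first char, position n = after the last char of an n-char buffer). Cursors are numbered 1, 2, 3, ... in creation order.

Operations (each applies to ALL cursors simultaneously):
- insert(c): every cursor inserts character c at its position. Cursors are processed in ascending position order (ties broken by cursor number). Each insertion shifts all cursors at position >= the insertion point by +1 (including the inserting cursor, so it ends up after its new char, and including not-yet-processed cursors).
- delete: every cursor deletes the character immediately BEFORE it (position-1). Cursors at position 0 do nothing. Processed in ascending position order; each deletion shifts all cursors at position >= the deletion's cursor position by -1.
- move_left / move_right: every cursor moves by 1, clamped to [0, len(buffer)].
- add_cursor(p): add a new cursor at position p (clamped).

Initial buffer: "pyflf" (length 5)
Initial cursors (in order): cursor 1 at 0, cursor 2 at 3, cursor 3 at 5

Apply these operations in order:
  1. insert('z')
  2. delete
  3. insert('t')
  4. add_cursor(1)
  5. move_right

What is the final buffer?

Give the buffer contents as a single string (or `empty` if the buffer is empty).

Answer: tpyftlft

Derivation:
After op 1 (insert('z')): buffer="zpyfzlfz" (len 8), cursors c1@1 c2@5 c3@8, authorship 1...2..3
After op 2 (delete): buffer="pyflf" (len 5), cursors c1@0 c2@3 c3@5, authorship .....
After op 3 (insert('t')): buffer="tpyftlft" (len 8), cursors c1@1 c2@5 c3@8, authorship 1...2..3
After op 4 (add_cursor(1)): buffer="tpyftlft" (len 8), cursors c1@1 c4@1 c2@5 c3@8, authorship 1...2..3
After op 5 (move_right): buffer="tpyftlft" (len 8), cursors c1@2 c4@2 c2@6 c3@8, authorship 1...2..3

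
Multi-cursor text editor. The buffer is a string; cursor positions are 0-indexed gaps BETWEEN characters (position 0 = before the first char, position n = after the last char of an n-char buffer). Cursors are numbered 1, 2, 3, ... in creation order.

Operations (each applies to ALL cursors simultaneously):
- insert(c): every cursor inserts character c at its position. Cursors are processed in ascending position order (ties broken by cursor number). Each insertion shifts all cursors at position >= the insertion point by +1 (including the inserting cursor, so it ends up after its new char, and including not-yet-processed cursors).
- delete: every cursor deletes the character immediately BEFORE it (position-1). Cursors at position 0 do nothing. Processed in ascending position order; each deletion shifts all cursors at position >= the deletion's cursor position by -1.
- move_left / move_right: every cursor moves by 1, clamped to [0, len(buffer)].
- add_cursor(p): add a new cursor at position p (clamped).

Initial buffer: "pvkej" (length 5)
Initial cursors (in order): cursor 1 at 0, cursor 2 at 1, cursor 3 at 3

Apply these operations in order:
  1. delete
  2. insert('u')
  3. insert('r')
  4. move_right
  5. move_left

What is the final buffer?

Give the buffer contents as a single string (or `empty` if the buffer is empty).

Answer: uurrvurej

Derivation:
After op 1 (delete): buffer="vej" (len 3), cursors c1@0 c2@0 c3@1, authorship ...
After op 2 (insert('u')): buffer="uuvuej" (len 6), cursors c1@2 c2@2 c3@4, authorship 12.3..
After op 3 (insert('r')): buffer="uurrvurej" (len 9), cursors c1@4 c2@4 c3@7, authorship 1212.33..
After op 4 (move_right): buffer="uurrvurej" (len 9), cursors c1@5 c2@5 c3@8, authorship 1212.33..
After op 5 (move_left): buffer="uurrvurej" (len 9), cursors c1@4 c2@4 c3@7, authorship 1212.33..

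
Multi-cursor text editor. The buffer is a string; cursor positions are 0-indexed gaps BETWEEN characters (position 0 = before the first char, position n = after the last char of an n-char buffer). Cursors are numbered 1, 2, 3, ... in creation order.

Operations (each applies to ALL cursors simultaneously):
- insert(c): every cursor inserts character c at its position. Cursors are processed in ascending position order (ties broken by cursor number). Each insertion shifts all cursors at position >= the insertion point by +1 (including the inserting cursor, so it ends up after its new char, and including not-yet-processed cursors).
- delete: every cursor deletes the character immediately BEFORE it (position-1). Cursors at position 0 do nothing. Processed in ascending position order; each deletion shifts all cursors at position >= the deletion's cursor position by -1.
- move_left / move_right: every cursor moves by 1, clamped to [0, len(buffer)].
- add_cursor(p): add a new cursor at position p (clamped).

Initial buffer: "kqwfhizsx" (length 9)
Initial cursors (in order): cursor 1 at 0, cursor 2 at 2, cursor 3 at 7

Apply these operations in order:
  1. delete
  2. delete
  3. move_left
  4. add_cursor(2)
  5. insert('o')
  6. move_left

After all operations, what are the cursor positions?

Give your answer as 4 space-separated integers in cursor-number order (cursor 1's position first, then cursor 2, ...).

After op 1 (delete): buffer="kwfhisx" (len 7), cursors c1@0 c2@1 c3@5, authorship .......
After op 2 (delete): buffer="wfhsx" (len 5), cursors c1@0 c2@0 c3@3, authorship .....
After op 3 (move_left): buffer="wfhsx" (len 5), cursors c1@0 c2@0 c3@2, authorship .....
After op 4 (add_cursor(2)): buffer="wfhsx" (len 5), cursors c1@0 c2@0 c3@2 c4@2, authorship .....
After op 5 (insert('o')): buffer="oowfoohsx" (len 9), cursors c1@2 c2@2 c3@6 c4@6, authorship 12..34...
After op 6 (move_left): buffer="oowfoohsx" (len 9), cursors c1@1 c2@1 c3@5 c4@5, authorship 12..34...

Answer: 1 1 5 5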